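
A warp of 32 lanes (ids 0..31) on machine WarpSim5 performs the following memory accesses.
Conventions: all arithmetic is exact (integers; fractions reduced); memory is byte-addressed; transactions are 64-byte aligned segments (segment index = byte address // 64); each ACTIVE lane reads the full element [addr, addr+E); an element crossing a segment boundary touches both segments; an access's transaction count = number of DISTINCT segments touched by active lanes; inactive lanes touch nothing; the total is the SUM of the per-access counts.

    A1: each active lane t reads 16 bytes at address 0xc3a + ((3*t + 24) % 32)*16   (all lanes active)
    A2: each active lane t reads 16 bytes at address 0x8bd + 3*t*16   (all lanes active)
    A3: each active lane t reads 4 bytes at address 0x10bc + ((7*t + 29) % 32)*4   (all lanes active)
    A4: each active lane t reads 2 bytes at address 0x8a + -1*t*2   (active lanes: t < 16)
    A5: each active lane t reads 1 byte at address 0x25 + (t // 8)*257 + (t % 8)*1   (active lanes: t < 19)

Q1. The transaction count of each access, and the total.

A1: 9 transactions
A2: 25 transactions
A3: 3 transactions
A4: 2 transactions
A5: 3 transactions

Answer: 9,25,3,2,3; total 42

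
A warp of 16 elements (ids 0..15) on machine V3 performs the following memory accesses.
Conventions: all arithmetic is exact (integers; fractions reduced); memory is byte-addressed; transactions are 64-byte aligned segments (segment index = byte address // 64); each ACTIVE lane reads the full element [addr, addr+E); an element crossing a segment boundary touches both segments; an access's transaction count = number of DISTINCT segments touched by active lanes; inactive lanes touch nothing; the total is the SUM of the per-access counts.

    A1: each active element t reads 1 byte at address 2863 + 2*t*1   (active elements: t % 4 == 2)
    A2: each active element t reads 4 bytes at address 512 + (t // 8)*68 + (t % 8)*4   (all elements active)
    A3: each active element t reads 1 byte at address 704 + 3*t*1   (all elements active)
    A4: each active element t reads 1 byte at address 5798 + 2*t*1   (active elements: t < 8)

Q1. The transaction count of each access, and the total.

A1: 2 transactions
A2: 2 transactions
A3: 1 transaction
A4: 1 transaction

Answer: 2,2,1,1; total 6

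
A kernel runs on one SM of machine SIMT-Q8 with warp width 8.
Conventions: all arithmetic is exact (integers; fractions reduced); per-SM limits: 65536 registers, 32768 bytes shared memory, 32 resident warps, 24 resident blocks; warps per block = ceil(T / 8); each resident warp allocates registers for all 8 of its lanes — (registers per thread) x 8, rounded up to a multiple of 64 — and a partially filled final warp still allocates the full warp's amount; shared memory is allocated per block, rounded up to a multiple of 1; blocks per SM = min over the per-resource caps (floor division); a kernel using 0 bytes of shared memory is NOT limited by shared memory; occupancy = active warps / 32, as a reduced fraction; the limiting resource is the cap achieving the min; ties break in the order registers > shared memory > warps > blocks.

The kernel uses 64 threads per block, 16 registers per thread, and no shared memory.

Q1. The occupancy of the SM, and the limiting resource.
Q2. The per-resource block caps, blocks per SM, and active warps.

Answer: occupancy 1, limited by warps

registers: 64 blocks
shared memory: no limit (kernel uses none)
warps: 4 blocks
blocks: 24 blocks

Answer: 4 blocks, 32 active warps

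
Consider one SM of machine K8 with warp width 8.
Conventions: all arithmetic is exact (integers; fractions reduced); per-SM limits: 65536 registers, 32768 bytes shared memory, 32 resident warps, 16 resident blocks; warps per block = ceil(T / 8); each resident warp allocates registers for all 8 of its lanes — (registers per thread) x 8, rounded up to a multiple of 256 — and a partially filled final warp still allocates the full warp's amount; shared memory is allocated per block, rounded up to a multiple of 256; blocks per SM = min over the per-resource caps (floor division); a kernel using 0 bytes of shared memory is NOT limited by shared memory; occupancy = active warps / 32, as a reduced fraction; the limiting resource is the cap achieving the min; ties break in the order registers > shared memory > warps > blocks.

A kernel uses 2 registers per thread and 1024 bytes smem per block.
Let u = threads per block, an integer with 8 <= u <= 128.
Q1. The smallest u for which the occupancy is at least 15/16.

Answer: u = 9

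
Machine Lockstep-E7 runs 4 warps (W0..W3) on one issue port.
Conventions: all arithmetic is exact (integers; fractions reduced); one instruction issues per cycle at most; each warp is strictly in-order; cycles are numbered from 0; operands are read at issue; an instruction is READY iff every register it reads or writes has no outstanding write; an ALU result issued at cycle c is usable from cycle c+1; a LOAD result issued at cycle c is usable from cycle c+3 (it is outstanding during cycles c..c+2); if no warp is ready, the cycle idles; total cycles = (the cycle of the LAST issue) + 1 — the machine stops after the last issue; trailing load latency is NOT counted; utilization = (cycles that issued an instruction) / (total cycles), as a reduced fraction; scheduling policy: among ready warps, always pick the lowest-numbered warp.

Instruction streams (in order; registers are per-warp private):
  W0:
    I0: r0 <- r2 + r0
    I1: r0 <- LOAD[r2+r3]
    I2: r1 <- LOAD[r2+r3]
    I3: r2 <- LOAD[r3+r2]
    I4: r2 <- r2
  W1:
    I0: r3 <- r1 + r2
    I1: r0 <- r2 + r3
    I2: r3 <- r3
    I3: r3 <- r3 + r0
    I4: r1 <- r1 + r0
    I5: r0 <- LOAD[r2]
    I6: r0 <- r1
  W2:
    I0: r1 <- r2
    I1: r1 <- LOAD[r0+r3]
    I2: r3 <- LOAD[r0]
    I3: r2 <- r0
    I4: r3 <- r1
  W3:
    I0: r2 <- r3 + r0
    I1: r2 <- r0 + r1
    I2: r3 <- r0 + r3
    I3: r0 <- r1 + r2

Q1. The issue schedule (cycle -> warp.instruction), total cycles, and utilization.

cycle 0: W0.I0
cycle 1: W0.I1
cycle 2: W0.I2
cycle 3: W0.I3
cycle 4: W1.I0
cycle 5: W1.I1
cycle 6: W0.I4
cycle 7: W1.I2
cycle 8: W1.I3
cycle 9: W1.I4
cycle 10: W1.I5
cycle 11: W2.I0
cycle 12: W2.I1
cycle 13: W1.I6
cycle 14: W2.I2
cycle 15: W2.I3
cycle 16: W3.I0
cycle 17: W2.I4
cycle 18: W3.I1
cycle 19: W3.I2
cycle 20: W3.I3

Answer: 21 cycles, utilization 1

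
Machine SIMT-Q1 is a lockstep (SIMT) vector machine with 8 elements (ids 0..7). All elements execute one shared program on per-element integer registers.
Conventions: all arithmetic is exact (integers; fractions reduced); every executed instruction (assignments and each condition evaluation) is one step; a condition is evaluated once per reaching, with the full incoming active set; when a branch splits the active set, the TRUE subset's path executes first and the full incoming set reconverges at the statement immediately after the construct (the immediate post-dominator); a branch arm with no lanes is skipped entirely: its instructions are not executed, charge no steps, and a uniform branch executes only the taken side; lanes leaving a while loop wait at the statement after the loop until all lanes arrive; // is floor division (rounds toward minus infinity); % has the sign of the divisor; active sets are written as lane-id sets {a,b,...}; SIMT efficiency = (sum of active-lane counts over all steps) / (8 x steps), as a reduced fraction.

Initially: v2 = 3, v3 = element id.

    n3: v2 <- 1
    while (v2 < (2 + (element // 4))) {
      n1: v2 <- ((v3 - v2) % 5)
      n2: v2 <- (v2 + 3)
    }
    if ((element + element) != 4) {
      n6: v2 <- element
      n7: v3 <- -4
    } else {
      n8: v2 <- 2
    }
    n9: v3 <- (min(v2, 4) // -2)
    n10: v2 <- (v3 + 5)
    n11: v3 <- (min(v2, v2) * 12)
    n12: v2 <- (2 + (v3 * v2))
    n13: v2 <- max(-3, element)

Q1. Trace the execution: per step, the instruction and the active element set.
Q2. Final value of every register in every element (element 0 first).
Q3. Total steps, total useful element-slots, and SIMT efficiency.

step 0: v2 <- 1                      {0,1,2,3,4,5,6,7}
step 1: eval (v2 < (2 + (element // 4))) {0,1,2,3,4,5,6,7}
step 2: v2 <- ((v3 - v2) % 5)        {0,1,2,3,4,5,6,7}
step 3: v2 <- (v2 + 3)               {0,1,2,3,4,5,6,7}
step 4: eval (v2 < (2 + (element // 4))) {0,1,2,3,4,5,6,7}
step 5: eval ((element + element) != 4) {0,1,2,3,4,5,6,7}
step 6: v2 <- element                {0,1,3,4,5,6,7}
step 7: v3 <- -4                     {0,1,3,4,5,6,7}
step 8: v2 <- 2                      {2}
step 9: v3 <- (min(v2, 4) // -2)     {0,1,2,3,4,5,6,7}
step 10: v2 <- (v3 + 5)               {0,1,2,3,4,5,6,7}
step 11: v3 <- (min(v2, v2) * 12)     {0,1,2,3,4,5,6,7}
step 12: v2 <- (2 + (v3 * v2))        {0,1,2,3,4,5,6,7}
step 13: v2 <- max(-3, element)       {0,1,2,3,4,5,6,7}

Answer: 14 steps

v2: 0,1,2,3,4,5,6,7
v3: 60,48,48,36,36,36,36,36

steps = 14; useful = 103; efficiency = 103/112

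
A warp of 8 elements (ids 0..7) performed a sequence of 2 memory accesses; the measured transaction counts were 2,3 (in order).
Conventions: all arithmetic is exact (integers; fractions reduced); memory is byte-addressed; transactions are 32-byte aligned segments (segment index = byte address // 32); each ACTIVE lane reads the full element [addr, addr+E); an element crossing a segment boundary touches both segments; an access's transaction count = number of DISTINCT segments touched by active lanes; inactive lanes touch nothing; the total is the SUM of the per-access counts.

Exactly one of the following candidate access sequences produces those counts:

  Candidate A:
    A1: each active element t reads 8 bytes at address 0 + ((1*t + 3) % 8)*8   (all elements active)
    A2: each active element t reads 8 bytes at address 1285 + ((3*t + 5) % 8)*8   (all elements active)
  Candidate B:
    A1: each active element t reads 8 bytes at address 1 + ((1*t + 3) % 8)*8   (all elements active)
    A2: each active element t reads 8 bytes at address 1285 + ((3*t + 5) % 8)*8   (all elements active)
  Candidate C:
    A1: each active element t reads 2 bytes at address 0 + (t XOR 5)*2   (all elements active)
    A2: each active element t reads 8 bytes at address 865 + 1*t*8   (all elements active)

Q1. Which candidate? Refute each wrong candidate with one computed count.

B: A1 gives 3 transactions, not 2
C: A1 gives 1 transaction, not 2
A: all counts match (2,3)

Answer: A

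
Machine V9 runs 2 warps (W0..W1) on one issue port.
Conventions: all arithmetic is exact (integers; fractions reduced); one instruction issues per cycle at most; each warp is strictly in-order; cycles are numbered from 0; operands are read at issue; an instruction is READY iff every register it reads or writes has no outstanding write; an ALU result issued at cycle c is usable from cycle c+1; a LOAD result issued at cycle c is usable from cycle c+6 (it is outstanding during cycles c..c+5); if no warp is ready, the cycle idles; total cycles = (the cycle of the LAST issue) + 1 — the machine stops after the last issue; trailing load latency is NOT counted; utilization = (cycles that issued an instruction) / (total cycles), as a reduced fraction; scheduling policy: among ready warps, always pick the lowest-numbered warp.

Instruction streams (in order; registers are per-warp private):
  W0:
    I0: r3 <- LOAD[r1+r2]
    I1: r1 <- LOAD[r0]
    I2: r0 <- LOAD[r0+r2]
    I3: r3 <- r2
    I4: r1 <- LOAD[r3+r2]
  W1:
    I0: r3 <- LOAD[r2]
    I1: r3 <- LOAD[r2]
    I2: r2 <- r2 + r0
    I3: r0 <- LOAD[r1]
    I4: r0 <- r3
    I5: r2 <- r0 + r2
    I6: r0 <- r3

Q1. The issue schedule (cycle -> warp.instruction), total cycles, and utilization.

cycle 0: W0.I0
cycle 1: W0.I1
cycle 2: W0.I2
cycle 3: W1.I0
cycle 4: idle
cycle 5: idle
cycle 6: W0.I3
cycle 7: W0.I4
cycle 8: idle
cycle 9: W1.I1
cycle 10: W1.I2
cycle 11: W1.I3
cycle 12: idle
cycle 13: idle
cycle 14: idle
cycle 15: idle
cycle 16: idle
cycle 17: W1.I4
cycle 18: W1.I5
cycle 19: W1.I6

Answer: 20 cycles, utilization 3/5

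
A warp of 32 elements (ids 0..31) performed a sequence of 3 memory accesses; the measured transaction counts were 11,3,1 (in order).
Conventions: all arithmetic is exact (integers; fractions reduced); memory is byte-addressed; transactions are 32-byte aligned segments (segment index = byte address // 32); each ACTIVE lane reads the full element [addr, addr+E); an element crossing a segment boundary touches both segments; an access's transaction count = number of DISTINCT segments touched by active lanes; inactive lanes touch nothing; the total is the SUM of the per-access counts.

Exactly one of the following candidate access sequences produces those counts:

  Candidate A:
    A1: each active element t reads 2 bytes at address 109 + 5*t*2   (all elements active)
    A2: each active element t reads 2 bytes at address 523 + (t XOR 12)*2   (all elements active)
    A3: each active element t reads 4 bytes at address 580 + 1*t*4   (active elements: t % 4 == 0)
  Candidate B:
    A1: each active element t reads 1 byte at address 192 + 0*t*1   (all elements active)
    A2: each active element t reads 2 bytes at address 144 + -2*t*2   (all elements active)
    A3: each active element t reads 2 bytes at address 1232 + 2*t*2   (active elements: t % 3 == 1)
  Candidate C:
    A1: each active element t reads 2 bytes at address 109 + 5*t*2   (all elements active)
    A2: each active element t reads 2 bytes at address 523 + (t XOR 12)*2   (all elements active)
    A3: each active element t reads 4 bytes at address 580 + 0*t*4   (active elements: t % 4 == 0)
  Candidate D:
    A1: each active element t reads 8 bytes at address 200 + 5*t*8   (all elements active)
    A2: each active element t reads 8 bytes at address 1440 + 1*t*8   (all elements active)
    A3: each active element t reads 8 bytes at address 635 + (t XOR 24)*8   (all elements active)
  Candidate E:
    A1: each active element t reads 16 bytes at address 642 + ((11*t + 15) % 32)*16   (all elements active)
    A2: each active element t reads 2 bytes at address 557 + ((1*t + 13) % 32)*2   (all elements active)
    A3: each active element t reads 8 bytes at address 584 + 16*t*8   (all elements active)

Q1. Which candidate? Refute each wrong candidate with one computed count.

A: A3 gives 4 transactions, not 1
B: A1 gives 1 transaction, not 11
D: A1 gives 32 transactions, not 11
E: A1 gives 17 transactions, not 11
C: all counts match (11,3,1)

Answer: C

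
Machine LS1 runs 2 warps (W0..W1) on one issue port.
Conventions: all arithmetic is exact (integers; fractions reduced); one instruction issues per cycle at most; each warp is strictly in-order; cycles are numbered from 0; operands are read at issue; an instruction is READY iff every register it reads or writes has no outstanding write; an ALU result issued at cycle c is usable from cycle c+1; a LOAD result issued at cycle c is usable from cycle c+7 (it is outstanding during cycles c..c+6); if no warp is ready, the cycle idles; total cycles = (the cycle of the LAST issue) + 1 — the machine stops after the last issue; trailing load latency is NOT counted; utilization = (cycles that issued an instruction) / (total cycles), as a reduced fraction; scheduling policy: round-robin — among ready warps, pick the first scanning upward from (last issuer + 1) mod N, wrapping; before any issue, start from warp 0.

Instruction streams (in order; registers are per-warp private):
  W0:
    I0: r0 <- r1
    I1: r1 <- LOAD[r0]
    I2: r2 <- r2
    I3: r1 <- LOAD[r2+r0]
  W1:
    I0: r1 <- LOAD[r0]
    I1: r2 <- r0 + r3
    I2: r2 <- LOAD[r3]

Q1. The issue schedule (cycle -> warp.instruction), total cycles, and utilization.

cycle 0: W0.I0
cycle 1: W1.I0
cycle 2: W0.I1
cycle 3: W1.I1
cycle 4: W0.I2
cycle 5: W1.I2
cycle 6: idle
cycle 7: idle
cycle 8: idle
cycle 9: W0.I3

Answer: 10 cycles, utilization 7/10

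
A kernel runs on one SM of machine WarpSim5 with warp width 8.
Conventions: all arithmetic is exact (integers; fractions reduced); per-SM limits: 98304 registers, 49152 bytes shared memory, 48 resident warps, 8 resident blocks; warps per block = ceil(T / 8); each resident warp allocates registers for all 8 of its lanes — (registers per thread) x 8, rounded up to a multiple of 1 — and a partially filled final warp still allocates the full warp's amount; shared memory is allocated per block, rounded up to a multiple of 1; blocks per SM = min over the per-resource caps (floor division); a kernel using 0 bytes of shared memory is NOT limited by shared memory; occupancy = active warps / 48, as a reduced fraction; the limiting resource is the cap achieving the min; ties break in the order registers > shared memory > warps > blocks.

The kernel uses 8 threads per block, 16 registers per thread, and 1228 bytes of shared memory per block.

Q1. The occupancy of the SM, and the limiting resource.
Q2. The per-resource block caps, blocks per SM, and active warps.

Answer: occupancy 1/6, limited by blocks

registers: 768 blocks
shared memory: 40 blocks
warps: 48 blocks
blocks: 8 blocks

Answer: 8 blocks, 8 active warps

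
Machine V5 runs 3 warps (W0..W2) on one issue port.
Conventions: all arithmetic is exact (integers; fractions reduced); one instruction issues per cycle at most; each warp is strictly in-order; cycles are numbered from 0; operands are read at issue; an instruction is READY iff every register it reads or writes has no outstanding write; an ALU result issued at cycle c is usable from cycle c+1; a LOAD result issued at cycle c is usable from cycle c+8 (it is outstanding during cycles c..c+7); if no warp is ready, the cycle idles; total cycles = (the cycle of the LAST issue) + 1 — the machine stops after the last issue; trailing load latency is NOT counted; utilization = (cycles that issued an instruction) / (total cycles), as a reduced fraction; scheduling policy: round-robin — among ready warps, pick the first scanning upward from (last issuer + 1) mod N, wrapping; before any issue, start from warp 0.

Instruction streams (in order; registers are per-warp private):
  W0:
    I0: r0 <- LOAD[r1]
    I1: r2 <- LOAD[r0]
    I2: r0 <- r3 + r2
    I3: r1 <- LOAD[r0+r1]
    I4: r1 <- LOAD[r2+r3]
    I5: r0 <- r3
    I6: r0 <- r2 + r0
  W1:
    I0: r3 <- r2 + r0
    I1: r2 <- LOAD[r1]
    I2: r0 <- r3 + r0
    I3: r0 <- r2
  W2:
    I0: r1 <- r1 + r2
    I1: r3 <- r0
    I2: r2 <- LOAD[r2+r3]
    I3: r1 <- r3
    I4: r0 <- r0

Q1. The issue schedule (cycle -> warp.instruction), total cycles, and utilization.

cycle 0: W0.I0
cycle 1: W1.I0
cycle 2: W2.I0
cycle 3: W1.I1
cycle 4: W2.I1
cycle 5: W1.I2
cycle 6: W2.I2
cycle 7: W2.I3
cycle 8: W0.I1
cycle 9: W2.I4
cycle 10: idle
cycle 11: W1.I3
cycle 12: idle
cycle 13: idle
cycle 14: idle
cycle 15: idle
cycle 16: W0.I2
cycle 17: W0.I3
cycle 18: idle
cycle 19: idle
cycle 20: idle
cycle 21: idle
cycle 22: idle
cycle 23: idle
cycle 24: idle
cycle 25: W0.I4
cycle 26: W0.I5
cycle 27: W0.I6

Answer: 28 cycles, utilization 4/7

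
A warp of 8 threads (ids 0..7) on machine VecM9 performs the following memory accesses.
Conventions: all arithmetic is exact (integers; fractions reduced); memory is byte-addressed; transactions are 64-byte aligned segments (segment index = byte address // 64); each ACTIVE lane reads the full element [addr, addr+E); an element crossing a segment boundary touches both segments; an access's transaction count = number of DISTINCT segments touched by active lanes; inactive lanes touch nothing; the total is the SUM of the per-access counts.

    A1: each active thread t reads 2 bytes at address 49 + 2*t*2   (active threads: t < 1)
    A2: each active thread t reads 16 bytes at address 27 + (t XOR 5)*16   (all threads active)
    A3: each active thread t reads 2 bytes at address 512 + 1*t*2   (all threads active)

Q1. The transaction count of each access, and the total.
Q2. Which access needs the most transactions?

A1: 1 transaction
A2: 3 transactions
A3: 1 transaction

Answer: 1,3,1; total 5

Answer: A2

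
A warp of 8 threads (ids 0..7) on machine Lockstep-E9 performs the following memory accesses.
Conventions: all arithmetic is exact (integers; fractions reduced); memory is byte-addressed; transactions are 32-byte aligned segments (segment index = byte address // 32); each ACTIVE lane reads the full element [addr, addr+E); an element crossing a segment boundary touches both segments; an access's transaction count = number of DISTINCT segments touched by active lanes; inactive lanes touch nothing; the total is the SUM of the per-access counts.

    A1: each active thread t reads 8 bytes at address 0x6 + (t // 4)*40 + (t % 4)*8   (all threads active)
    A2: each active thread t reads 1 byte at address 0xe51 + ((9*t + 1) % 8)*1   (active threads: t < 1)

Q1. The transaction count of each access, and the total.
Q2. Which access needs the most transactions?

A1: 3 transactions
A2: 1 transaction

Answer: 3,1; total 4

Answer: A1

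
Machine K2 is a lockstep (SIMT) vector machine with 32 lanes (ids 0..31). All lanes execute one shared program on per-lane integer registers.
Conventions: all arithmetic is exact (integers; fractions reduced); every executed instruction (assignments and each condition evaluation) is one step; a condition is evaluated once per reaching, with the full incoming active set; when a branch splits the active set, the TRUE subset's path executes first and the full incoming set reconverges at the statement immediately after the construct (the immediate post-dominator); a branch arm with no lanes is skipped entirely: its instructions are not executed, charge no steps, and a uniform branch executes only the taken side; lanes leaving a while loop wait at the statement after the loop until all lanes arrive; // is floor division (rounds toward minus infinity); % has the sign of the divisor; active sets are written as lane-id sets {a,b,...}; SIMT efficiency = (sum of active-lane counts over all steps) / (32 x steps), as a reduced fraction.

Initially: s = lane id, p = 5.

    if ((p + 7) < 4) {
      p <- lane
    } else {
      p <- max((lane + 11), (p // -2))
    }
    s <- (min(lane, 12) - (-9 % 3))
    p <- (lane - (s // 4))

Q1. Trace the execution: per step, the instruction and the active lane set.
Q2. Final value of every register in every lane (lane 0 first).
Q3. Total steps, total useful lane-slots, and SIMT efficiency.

step 0: eval ((p + 7) < 4)           {0,1,2,3,4,5,6,7,8,9,10,11,12,13,14,15,16,17,18,19,20,21,22,23,24,25,26,27,28,29,30,31}
step 1: p <- max((lane + 11), (p // -2)) {0,1,2,3,4,5,6,7,8,9,10,11,12,13,14,15,16,17,18,19,20,21,22,23,24,25,26,27,28,29,30,31}
step 2: s <- (min(lane, 12) - (-9 % 3)) {0,1,2,3,4,5,6,7,8,9,10,11,12,13,14,15,16,17,18,19,20,21,22,23,24,25,26,27,28,29,30,31}
step 3: p <- (lane - (s // 4))       {0,1,2,3,4,5,6,7,8,9,10,11,12,13,14,15,16,17,18,19,20,21,22,23,24,25,26,27,28,29,30,31}

Answer: 4 steps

s: 0,1,2,3,4,5,6,7,8,9,10,11,12,12,12,12,12,12,12,12,12,12,12,12,12,12,12,12,12,12,12,12
p: 0,1,2,3,3,4,5,6,6,7,8,9,9,10,11,12,13,14,15,16,17,18,19,20,21,22,23,24,25,26,27,28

steps = 4; useful = 128; efficiency = 128/128 = 1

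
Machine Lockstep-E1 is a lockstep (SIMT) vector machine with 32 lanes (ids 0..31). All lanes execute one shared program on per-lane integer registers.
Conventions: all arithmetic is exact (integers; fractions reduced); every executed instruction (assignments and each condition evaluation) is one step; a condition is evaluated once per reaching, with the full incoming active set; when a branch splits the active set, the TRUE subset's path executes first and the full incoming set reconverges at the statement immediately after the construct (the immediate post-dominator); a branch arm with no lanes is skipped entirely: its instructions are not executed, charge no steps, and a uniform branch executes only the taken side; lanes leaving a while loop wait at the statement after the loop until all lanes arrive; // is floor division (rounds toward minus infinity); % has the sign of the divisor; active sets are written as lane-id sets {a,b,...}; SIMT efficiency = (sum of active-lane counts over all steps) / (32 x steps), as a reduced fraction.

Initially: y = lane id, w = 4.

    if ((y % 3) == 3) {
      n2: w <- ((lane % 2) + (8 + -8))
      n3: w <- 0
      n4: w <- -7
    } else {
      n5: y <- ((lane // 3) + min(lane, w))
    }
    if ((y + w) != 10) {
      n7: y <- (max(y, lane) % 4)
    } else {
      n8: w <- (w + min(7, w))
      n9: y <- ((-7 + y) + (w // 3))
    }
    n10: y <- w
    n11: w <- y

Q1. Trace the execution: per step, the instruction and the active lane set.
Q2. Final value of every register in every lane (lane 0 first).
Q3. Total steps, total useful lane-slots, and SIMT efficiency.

step 0: eval ((y % 3) == 3)          {0,1,2,3,4,5,6,7,8,9,10,11,12,13,14,15,16,17,18,19,20,21,22,23,24,25,26,27,28,29,30,31}
step 1: y <- ((lane // 3) + min(lane, w)) {0,1,2,3,4,5,6,7,8,9,10,11,12,13,14,15,16,17,18,19,20,21,22,23,24,25,26,27,28,29,30,31}
step 2: eval ((y + w) != 10)         {0,1,2,3,4,5,6,7,8,9,10,11,12,13,14,15,16,17,18,19,20,21,22,23,24,25,26,27,28,29,30,31}
step 3: y <- (max(y, lane) % 4)      {0,1,2,3,4,5,9,10,11,12,13,14,15,16,17,18,19,20,21,22,23,24,25,26,27,28,29,30,31}
step 4: w <- (w + min(7, w))         {6,7,8}
step 5: y <- ((-7 + y) + (w // 3))   {6,7,8}
step 6: y <- w                       {0,1,2,3,4,5,6,7,8,9,10,11,12,13,14,15,16,17,18,19,20,21,22,23,24,25,26,27,28,29,30,31}
step 7: w <- y                       {0,1,2,3,4,5,6,7,8,9,10,11,12,13,14,15,16,17,18,19,20,21,22,23,24,25,26,27,28,29,30,31}

Answer: 8 steps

y: 4,4,4,4,4,4,8,8,8,4,4,4,4,4,4,4,4,4,4,4,4,4,4,4,4,4,4,4,4,4,4,4
w: 4,4,4,4,4,4,8,8,8,4,4,4,4,4,4,4,4,4,4,4,4,4,4,4,4,4,4,4,4,4,4,4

steps = 8; useful = 195; efficiency = 195/256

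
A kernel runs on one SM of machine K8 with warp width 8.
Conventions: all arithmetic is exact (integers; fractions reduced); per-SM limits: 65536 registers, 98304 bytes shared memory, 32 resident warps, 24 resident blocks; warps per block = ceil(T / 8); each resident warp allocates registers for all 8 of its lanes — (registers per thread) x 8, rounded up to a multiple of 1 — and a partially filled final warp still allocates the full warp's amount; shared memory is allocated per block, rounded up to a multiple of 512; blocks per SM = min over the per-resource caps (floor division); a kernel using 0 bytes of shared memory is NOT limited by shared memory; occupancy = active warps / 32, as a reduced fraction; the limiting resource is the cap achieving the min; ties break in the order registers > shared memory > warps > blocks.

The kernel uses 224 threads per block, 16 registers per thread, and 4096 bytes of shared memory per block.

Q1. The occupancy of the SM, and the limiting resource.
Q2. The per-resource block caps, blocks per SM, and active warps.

Answer: occupancy 7/8, limited by warps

registers: 18 blocks
shared memory: 24 blocks
warps: 1 block
blocks: 24 blocks

Answer: 1 block, 28 active warps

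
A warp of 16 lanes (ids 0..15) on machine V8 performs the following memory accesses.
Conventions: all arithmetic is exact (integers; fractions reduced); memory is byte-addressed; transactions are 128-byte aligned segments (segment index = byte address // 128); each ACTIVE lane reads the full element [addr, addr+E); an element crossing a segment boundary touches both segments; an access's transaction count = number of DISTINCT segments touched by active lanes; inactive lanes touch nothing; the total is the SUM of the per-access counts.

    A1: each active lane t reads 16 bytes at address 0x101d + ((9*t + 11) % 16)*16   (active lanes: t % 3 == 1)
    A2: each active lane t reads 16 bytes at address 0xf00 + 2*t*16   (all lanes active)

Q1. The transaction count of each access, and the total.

A1: 3 transactions
A2: 4 transactions

Answer: 3,4; total 7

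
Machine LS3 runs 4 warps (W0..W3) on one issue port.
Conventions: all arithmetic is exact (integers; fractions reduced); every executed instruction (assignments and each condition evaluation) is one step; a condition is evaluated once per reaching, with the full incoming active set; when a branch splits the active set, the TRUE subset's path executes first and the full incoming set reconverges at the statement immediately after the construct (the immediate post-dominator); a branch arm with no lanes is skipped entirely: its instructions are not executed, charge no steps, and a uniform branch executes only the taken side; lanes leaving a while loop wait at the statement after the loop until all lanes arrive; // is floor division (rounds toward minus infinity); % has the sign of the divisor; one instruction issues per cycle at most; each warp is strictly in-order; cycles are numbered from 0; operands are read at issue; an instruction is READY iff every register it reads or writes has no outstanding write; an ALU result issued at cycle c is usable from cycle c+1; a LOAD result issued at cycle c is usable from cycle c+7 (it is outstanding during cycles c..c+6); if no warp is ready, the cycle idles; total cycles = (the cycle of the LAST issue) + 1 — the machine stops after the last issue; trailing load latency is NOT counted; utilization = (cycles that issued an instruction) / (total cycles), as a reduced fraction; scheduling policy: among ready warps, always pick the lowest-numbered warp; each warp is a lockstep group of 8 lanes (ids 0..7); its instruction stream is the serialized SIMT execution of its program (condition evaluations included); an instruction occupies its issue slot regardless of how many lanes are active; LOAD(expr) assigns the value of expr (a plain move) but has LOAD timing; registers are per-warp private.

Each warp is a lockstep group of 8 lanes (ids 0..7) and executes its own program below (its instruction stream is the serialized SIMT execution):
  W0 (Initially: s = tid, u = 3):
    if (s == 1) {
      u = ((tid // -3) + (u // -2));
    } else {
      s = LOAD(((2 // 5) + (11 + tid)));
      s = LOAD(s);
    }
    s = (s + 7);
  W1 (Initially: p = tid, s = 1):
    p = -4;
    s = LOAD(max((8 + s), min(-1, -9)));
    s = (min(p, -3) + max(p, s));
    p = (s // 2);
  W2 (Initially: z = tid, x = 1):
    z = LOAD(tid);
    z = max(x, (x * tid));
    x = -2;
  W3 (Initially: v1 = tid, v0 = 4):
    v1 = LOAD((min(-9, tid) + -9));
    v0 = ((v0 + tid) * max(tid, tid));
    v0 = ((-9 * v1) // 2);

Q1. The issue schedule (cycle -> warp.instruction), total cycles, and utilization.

cycle 0: W0.I0
cycle 1: W0.I1
cycle 2: W0.I2
cycle 3: W1.I0
cycle 4: W1.I1
cycle 5: W2.I0
cycle 6: W3.I0
cycle 7: W3.I1
cycle 8: idle
cycle 9: W0.I3
cycle 10: idle
cycle 11: W1.I2
cycle 12: W1.I3
cycle 13: W2.I1
cycle 14: W2.I2
cycle 15: W3.I2
cycle 16: W0.I4

Answer: 17 cycles, utilization 15/17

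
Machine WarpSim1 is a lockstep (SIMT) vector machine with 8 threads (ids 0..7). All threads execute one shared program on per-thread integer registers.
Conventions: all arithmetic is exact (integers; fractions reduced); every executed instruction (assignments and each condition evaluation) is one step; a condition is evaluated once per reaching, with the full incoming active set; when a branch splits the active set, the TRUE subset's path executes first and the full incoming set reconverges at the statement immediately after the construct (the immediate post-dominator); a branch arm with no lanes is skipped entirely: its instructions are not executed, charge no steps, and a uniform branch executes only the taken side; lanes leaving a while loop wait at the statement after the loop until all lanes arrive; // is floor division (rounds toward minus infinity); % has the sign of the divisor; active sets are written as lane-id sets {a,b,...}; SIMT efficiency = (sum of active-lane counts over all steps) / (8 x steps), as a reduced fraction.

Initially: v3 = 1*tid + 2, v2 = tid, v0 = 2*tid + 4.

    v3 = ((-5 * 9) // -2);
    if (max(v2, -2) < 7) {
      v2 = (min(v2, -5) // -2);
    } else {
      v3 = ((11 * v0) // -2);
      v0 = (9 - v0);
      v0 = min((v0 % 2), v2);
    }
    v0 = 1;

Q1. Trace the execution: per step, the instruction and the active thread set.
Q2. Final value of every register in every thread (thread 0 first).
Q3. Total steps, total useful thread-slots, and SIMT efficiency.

step 0: v3 <- ((-5 * 9) // -2)       {0,1,2,3,4,5,6,7}
step 1: eval (max(v2, -2) < 7)       {0,1,2,3,4,5,6,7}
step 2: v2 <- (min(v2, -5) // -2)    {0,1,2,3,4,5,6}
step 3: v3 <- ((11 * v0) // -2)      {7}
step 4: v0 <- (9 - v0)               {7}
step 5: v0 <- min((v0 % 2), v2)      {7}
step 6: v0 <- 1                      {0,1,2,3,4,5,6,7}

Answer: 7 steps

v3: 22,22,22,22,22,22,22,-99
v2: 2,2,2,2,2,2,2,7
v0: 1,1,1,1,1,1,1,1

steps = 7; useful = 34; efficiency = 34/56 = 17/28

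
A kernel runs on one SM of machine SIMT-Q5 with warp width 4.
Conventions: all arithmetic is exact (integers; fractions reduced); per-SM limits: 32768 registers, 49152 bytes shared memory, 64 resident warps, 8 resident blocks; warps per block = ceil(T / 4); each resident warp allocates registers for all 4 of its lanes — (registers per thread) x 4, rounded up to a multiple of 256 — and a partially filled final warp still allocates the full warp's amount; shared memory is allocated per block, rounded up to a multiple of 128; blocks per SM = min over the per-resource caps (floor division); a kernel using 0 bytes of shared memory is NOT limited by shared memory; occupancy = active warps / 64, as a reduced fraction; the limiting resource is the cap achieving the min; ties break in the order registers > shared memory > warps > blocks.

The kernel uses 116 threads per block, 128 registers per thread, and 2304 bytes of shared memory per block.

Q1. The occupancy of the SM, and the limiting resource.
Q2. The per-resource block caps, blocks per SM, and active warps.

Answer: occupancy 29/32, limited by registers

registers: 2 blocks
shared memory: 21 blocks
warps: 2 blocks
blocks: 8 blocks

Answer: 2 blocks, 58 active warps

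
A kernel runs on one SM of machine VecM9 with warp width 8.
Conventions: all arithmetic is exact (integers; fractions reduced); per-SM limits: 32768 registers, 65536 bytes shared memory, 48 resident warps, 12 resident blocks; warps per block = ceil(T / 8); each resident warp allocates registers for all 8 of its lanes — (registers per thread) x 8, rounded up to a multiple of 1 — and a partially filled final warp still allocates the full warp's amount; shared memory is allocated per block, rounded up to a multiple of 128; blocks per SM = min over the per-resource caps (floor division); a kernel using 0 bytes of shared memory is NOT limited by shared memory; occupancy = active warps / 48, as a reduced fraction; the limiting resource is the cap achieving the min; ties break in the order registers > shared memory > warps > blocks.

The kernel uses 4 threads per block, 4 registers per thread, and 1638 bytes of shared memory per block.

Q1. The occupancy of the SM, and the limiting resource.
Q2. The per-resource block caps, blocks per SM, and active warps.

Answer: occupancy 1/4, limited by blocks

registers: 1024 blocks
shared memory: 39 blocks
warps: 48 blocks
blocks: 12 blocks

Answer: 12 blocks, 12 active warps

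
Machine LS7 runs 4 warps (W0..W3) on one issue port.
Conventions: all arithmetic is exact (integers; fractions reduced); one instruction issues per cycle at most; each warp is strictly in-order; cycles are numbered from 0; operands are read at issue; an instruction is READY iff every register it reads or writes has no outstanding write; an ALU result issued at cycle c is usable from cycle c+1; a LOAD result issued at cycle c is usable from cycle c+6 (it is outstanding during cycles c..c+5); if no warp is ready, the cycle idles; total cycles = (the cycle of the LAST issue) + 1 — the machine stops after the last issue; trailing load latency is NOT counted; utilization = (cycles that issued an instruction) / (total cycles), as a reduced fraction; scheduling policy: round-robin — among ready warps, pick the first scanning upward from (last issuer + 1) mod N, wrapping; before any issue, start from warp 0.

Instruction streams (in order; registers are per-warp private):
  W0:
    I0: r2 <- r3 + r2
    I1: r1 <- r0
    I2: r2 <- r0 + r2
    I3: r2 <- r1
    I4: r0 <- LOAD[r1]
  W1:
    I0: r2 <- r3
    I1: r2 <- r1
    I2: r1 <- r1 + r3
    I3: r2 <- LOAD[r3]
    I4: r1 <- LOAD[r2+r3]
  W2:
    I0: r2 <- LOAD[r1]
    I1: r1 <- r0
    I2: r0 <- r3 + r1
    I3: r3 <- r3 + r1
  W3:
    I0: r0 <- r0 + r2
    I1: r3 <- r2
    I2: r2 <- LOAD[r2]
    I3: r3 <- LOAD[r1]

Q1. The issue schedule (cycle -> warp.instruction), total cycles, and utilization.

cycle 0: W0.I0
cycle 1: W1.I0
cycle 2: W2.I0
cycle 3: W3.I0
cycle 4: W0.I1
cycle 5: W1.I1
cycle 6: W2.I1
cycle 7: W3.I1
cycle 8: W0.I2
cycle 9: W1.I2
cycle 10: W2.I2
cycle 11: W3.I2
cycle 12: W0.I3
cycle 13: W1.I3
cycle 14: W2.I3
cycle 15: W3.I3
cycle 16: W0.I4
cycle 17: idle
cycle 18: idle
cycle 19: W1.I4

Answer: 20 cycles, utilization 9/10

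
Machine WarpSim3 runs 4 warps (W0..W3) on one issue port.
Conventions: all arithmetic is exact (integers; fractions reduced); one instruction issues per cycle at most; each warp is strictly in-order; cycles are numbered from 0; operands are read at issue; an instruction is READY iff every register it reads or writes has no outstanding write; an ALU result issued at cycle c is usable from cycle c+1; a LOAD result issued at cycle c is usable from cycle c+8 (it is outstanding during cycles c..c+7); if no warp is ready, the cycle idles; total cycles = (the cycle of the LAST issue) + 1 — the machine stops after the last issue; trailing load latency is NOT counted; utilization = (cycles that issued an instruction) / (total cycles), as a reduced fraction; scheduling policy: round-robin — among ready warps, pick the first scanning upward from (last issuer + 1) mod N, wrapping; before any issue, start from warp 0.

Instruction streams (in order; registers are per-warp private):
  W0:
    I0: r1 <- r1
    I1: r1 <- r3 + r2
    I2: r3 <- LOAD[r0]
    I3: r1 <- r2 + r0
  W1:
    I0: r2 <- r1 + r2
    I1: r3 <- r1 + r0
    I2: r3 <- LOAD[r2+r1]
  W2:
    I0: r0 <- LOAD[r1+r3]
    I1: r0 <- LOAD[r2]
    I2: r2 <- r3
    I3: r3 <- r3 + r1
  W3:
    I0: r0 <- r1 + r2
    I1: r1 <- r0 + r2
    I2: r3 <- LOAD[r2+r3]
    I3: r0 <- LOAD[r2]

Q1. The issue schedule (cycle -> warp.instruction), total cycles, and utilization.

cycle 0: W0.I0
cycle 1: W1.I0
cycle 2: W2.I0
cycle 3: W3.I0
cycle 4: W0.I1
cycle 5: W1.I1
cycle 6: W3.I1
cycle 7: W0.I2
cycle 8: W1.I2
cycle 9: W3.I2
cycle 10: W0.I3
cycle 11: W2.I1
cycle 12: W3.I3
cycle 13: W2.I2
cycle 14: W2.I3

Answer: 15 cycles, utilization 1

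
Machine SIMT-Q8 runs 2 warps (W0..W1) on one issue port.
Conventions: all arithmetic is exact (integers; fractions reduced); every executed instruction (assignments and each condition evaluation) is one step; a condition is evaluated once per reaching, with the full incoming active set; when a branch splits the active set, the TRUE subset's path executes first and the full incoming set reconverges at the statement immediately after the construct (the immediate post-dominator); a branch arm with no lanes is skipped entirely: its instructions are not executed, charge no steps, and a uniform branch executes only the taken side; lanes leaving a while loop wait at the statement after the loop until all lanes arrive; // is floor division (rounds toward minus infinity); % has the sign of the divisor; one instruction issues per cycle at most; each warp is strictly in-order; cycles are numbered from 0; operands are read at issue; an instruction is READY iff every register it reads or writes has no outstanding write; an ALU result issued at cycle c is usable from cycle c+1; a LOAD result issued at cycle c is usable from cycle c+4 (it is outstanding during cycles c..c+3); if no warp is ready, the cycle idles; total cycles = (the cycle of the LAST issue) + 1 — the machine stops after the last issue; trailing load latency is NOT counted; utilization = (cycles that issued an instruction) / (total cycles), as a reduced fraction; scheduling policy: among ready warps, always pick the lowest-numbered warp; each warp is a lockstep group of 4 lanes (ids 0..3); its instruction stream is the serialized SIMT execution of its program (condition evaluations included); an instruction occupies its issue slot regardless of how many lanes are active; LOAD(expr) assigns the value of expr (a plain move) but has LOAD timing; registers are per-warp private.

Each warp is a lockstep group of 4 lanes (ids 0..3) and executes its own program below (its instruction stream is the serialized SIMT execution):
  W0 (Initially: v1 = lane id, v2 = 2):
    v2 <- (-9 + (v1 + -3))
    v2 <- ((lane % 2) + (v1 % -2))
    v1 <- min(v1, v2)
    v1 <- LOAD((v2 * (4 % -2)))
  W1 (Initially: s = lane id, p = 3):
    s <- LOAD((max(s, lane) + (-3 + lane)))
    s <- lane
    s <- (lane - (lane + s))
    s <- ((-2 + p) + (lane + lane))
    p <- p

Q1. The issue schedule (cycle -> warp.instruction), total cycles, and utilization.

cycle 0: W0.I0
cycle 1: W0.I1
cycle 2: W0.I2
cycle 3: W0.I3
cycle 4: W1.I0
cycle 5: idle
cycle 6: idle
cycle 7: idle
cycle 8: W1.I1
cycle 9: W1.I2
cycle 10: W1.I3
cycle 11: W1.I4

Answer: 12 cycles, utilization 3/4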